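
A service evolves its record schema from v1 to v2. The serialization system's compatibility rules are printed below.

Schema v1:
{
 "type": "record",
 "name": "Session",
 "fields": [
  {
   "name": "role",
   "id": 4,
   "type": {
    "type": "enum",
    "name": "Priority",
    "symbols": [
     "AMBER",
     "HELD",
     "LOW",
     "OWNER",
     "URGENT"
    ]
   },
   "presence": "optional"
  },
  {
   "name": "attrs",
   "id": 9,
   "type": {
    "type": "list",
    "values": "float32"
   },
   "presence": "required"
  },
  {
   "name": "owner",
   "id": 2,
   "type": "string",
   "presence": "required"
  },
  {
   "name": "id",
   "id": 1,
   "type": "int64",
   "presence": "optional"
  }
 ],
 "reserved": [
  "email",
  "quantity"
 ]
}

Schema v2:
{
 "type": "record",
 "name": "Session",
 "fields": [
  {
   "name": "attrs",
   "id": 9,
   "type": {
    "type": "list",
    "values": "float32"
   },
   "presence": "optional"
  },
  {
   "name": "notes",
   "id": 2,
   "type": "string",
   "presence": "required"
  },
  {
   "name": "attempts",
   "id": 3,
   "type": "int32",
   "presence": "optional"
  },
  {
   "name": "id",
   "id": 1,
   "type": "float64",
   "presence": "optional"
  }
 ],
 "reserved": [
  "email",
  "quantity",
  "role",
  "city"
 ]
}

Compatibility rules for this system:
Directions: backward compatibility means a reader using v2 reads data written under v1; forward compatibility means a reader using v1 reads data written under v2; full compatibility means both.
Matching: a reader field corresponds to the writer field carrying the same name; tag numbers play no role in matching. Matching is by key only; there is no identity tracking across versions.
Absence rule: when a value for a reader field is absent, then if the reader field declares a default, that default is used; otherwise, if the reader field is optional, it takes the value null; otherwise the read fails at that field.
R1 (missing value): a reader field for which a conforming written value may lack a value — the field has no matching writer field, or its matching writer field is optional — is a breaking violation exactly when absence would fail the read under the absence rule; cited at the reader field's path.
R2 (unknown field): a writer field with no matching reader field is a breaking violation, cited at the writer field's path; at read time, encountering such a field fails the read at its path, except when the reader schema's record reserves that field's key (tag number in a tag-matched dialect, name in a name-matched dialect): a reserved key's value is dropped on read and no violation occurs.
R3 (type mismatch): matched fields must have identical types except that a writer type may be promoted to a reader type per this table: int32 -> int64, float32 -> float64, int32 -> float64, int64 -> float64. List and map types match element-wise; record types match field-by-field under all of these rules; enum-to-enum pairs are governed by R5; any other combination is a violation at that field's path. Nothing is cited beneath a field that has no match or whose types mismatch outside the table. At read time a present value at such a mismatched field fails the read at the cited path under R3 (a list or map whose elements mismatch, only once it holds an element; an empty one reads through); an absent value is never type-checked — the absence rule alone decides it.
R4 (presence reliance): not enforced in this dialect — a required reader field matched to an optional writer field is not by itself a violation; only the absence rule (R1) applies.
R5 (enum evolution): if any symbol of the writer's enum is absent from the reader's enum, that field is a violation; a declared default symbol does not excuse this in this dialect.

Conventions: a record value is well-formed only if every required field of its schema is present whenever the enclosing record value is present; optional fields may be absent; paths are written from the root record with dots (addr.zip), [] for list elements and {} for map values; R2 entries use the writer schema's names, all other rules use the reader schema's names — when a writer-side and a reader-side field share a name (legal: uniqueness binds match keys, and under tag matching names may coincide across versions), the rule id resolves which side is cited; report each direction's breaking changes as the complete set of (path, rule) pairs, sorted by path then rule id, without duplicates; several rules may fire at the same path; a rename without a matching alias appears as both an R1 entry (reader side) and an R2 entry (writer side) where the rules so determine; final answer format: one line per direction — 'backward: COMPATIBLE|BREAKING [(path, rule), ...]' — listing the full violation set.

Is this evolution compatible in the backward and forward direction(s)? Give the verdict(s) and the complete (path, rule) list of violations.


in Session below, arrows point writer -> reader
backward analysis of Session with v2 as reader and v1 as writer:
  attrs <- attrs (list<float32> -> list<float32>, writer required)
  notes: no writer match
  attempts: no writer match
  id <- id (int64 -> float64, writer optional)
  leftover writer field: role
  leftover writer field: owner
  R1 fires at notes
  R2 fires at owner
  backward on Session therefore BREAKING (2)
forward analysis of Session with v1 as reader and v2 as writer:
  role: no writer match
  attrs <- attrs (list<float32> -> list<float32>, writer optional)
  owner: no writer match
  id <- id (float64 -> int64, writer optional)
  leftover writer field: notes
  leftover writer field: attempts
  R2 fires at attempts
  R1 fires at attrs
  R3 fires at id
  R2 fires at notes
  R1 fires at owner
  forward on Session therefore BREAKING (5)

backward: BREAKING [(notes, R1), (owner, R2)]; forward: BREAKING [(attempts, R2), (attrs, R1), (id, R3), (notes, R2), (owner, R1)]


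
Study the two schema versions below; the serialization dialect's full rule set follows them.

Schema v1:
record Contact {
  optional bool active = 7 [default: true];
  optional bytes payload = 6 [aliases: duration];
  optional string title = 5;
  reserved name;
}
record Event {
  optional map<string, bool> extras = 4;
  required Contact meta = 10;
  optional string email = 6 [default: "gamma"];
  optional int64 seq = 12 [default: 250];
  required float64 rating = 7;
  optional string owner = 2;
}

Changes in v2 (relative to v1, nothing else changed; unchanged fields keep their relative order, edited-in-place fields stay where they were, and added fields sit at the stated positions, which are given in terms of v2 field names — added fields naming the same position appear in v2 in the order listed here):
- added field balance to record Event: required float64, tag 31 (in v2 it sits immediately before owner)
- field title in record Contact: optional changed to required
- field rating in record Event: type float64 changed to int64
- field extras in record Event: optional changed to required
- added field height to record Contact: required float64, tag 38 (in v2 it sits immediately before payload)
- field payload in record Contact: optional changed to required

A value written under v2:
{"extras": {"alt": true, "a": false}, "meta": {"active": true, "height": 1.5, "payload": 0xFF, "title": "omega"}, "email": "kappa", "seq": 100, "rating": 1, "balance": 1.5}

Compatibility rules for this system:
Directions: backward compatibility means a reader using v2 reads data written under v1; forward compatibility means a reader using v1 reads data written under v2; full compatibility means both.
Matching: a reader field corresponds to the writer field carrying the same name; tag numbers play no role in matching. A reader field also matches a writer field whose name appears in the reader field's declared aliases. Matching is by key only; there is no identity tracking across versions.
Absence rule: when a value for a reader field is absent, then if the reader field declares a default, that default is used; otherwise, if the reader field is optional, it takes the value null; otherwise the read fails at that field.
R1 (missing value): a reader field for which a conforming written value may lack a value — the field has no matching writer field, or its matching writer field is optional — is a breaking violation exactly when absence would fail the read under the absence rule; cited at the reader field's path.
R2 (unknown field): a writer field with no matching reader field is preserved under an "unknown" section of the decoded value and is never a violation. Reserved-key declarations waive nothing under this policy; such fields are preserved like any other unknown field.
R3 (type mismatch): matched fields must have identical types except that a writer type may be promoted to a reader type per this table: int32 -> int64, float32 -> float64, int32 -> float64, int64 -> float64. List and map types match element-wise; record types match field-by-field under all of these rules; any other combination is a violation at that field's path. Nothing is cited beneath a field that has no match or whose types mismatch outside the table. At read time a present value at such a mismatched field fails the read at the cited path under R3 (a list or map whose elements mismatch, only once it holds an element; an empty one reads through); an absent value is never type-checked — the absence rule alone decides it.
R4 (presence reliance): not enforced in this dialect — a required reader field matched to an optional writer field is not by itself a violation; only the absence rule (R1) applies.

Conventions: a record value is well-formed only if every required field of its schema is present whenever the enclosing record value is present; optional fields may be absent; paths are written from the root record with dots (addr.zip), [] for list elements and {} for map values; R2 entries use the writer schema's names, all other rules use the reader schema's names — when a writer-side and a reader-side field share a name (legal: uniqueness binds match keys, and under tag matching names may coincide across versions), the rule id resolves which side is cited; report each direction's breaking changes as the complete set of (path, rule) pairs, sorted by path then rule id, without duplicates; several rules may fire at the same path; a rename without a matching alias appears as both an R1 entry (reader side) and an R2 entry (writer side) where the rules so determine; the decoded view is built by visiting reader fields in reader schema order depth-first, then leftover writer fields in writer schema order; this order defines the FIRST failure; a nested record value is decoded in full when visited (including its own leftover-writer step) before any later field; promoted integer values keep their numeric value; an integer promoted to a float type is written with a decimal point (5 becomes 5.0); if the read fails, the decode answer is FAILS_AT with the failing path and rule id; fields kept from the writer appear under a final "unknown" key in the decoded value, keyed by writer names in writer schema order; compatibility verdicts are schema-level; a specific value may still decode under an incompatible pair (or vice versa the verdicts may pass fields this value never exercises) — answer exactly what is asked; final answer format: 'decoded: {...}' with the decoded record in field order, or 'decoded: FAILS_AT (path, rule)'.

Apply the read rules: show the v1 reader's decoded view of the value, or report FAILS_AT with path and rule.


each type pair in Event: writer, then reader
decode walk for Event under reader schema v1:
  extras := {"alt": true, "a": false}
  meta.active := true
  meta.payload := 0xFF
  meta.title := "omega"
  writer meta.height: kept under "unknown"
  email := "kappa"
  seq := 100
  rating := 1.0 (int64 -> float64)
  owner := null (absent, optional -> null)
  writer balance: kept under "unknown"
  => decoded: {"extras": {"alt": true, "a": false}, "meta": {"active": true, "payload": 0xFF, "title": "omega", "unknown": {"height": 1.5}}, "email": "kappa", "seq": 100, "rating": 1.0, "owner": null, "unknown": {"balance": 1.5}}
the other Event changes do not affect what is asked:
  field title in record Contact: optional changed to required -> shifts the Event verdicts, not this decode
  field rating in record Event: type float64 changed to int64 -> shifts the Event verdicts, not this decode
  field extras in record Event: optional changed to required -> shifts the Event verdicts, not this decode
  field payload in record Contact: optional changed to required -> shifts the Event verdicts, not this decode

decoded: {"extras": {"alt": true, "a": false}, "meta": {"active": true, "payload": 0xFF, "title": "omega", "unknown": {"height": 1.5}}, "email": "kappa", "seq": 100, "rating": 1.0, "owner": null, "unknown": {"balance": 1.5}}


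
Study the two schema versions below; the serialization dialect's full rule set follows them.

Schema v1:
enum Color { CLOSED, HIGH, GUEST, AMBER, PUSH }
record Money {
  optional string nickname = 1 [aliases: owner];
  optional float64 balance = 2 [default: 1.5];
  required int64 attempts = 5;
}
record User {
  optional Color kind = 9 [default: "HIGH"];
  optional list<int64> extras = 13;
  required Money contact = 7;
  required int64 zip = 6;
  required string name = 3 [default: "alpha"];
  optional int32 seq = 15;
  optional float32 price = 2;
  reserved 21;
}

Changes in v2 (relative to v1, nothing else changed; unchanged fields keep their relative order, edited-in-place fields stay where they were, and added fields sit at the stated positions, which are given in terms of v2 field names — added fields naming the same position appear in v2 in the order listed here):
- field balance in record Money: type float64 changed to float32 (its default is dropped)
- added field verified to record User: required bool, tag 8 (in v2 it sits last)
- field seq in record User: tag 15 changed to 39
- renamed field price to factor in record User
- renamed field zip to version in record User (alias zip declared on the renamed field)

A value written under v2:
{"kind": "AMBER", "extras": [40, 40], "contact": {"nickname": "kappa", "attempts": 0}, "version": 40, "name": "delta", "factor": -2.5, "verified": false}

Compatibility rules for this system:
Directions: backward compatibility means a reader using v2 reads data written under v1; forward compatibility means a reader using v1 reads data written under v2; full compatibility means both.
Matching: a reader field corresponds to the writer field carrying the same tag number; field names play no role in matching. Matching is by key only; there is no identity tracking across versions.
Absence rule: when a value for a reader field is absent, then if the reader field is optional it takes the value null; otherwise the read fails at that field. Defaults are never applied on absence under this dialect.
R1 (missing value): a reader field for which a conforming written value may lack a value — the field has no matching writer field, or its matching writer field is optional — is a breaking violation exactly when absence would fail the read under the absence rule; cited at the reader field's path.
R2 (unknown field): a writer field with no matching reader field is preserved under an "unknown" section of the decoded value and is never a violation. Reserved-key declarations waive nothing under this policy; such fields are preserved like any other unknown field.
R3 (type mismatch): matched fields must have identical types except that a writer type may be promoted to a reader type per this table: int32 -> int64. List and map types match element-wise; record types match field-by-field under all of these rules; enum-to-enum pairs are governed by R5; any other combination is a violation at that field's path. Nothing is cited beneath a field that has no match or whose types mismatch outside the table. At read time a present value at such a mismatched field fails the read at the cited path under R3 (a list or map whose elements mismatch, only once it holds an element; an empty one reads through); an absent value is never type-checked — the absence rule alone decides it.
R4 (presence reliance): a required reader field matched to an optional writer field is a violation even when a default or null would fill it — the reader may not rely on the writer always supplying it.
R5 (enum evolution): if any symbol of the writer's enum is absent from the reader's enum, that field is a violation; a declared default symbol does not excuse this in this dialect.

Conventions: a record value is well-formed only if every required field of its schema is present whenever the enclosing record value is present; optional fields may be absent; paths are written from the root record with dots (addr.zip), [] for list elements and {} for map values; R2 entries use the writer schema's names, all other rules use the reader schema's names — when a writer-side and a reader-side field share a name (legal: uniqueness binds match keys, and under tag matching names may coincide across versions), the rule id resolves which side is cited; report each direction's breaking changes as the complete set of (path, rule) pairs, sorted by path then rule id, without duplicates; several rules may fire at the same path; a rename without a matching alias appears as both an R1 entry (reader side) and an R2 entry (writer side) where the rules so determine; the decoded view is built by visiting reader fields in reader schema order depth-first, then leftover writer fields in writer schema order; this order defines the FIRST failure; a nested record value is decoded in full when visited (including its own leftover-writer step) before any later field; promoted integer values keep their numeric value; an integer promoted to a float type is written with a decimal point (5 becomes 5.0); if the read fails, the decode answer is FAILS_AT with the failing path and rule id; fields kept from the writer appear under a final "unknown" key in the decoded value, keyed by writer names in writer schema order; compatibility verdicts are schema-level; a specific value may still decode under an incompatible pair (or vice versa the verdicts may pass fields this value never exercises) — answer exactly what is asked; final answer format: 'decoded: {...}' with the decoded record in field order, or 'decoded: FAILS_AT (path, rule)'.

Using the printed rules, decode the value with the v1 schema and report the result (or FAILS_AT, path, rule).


arrows below run writer -> reader for User
decode walk for User under reader schema v1:
  kind := "AMBER"
  extras := [40, 40]
  contact.nickname := "kappa"
  contact.balance := null (absent, optional -> null)
  contact.attempts := 0
  zip := 40 (from writer version)
  name := "delta"
  seq := null (absent, optional -> null)
  price := -2.5 (from writer factor)
  writer verified: kept under "unknown"
  => decoded: {"kind": "AMBER", "extras": [40, 40], "contact": {"nickname": "kappa", "balance": null, "attempts": 0}, "zip": 40, "name": "delta", "seq": null, "price": -2.5, "unknown": {"verified": false}}
the other User changes do not affect what is asked:
  field balance in record Money: type float64 changed to float32 (its default is dropped) -> schema-level compatibility only; this User value's decode is unchanged
  field seq in record User: tag 15 changed to 39 -> fires no rule on User under this dialect and leaves the result unchanged
  renamed field price to factor in record User -> fires no rule on User under this dialect and leaves the result unchanged
  renamed field zip to version in record User (alias zip declared on the renamed field) -> fires no rule on User under this dialect and leaves the result unchanged

decoded: {"kind": "AMBER", "extras": [40, 40], "contact": {"nickname": "kappa", "balance": null, "attempts": 0}, "zip": 40, "name": "delta", "seq": null, "price": -2.5, "unknown": {"verified": false}}


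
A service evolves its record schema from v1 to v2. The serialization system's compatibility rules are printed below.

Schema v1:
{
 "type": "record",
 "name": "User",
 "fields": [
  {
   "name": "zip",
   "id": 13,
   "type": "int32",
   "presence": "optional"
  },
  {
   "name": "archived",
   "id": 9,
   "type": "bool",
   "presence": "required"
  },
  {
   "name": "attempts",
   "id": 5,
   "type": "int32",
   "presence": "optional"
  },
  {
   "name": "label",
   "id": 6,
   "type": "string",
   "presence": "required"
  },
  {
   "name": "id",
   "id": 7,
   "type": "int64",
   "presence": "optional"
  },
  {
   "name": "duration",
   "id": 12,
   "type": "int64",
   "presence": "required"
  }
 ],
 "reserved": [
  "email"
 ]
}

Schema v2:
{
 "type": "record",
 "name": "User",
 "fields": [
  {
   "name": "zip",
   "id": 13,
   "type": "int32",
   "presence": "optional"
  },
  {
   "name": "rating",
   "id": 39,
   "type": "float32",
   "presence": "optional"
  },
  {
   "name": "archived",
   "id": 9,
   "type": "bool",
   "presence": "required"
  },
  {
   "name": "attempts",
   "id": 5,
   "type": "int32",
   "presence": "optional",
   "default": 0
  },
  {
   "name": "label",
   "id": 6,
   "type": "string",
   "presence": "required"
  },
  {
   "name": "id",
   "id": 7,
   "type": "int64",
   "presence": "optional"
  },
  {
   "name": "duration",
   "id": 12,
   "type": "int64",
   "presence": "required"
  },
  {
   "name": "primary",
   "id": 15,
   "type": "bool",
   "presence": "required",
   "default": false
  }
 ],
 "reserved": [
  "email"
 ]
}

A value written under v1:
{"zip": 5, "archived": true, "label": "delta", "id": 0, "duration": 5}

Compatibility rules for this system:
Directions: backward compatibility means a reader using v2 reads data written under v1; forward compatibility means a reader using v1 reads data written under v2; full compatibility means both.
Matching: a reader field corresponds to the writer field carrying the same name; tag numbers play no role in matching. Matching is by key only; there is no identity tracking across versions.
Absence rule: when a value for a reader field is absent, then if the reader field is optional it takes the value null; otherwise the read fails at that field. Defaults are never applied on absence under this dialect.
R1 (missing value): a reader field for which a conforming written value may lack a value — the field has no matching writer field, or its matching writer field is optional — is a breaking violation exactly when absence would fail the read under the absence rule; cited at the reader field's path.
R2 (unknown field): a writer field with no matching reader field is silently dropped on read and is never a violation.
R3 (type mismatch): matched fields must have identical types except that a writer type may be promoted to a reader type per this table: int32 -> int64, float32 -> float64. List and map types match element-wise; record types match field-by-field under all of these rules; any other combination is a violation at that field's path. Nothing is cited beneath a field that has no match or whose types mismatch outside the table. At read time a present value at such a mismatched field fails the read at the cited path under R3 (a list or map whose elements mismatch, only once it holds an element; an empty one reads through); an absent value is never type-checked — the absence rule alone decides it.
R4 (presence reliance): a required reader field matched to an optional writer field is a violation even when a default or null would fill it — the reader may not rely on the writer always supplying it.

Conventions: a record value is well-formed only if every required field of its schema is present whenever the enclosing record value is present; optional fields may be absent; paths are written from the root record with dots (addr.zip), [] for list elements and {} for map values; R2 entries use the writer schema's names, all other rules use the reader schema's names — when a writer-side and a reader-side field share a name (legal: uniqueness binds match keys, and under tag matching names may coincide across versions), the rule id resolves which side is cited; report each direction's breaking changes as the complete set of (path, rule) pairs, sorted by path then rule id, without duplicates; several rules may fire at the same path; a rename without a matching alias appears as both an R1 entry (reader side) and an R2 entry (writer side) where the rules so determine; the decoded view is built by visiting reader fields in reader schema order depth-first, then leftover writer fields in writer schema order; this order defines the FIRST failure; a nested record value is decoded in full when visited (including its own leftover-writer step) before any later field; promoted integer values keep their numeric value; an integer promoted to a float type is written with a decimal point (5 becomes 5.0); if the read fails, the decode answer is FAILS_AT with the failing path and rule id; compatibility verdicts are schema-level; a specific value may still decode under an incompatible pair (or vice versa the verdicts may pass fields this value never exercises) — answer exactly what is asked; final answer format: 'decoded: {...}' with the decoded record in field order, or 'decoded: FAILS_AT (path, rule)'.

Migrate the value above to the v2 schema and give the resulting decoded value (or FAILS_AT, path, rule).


in User below, arrows point writer -> reader
decoding the User value with the v2 reader:
  zip := 5
  rating := null (absent, optional -> null)
  archived := true
  attempts := null (absent, optional -> null)
  label := "delta"
  id := 0
  duration := 5
  read fails at primary under R1 (no fill)
  => FAILS_AT (primary, R1)
ruling out the remaining User differences:
  field attempts in record User: default set to 0 -> triggers nothing under the printed rules; the User answer is the same either way
  added field rating to record User: optional float32, tag 39 (in v2 it sits immediately before archived) -> triggers nothing under the printed rules; the User answer is the same either way

decoded: FAILS_AT (primary, R1)


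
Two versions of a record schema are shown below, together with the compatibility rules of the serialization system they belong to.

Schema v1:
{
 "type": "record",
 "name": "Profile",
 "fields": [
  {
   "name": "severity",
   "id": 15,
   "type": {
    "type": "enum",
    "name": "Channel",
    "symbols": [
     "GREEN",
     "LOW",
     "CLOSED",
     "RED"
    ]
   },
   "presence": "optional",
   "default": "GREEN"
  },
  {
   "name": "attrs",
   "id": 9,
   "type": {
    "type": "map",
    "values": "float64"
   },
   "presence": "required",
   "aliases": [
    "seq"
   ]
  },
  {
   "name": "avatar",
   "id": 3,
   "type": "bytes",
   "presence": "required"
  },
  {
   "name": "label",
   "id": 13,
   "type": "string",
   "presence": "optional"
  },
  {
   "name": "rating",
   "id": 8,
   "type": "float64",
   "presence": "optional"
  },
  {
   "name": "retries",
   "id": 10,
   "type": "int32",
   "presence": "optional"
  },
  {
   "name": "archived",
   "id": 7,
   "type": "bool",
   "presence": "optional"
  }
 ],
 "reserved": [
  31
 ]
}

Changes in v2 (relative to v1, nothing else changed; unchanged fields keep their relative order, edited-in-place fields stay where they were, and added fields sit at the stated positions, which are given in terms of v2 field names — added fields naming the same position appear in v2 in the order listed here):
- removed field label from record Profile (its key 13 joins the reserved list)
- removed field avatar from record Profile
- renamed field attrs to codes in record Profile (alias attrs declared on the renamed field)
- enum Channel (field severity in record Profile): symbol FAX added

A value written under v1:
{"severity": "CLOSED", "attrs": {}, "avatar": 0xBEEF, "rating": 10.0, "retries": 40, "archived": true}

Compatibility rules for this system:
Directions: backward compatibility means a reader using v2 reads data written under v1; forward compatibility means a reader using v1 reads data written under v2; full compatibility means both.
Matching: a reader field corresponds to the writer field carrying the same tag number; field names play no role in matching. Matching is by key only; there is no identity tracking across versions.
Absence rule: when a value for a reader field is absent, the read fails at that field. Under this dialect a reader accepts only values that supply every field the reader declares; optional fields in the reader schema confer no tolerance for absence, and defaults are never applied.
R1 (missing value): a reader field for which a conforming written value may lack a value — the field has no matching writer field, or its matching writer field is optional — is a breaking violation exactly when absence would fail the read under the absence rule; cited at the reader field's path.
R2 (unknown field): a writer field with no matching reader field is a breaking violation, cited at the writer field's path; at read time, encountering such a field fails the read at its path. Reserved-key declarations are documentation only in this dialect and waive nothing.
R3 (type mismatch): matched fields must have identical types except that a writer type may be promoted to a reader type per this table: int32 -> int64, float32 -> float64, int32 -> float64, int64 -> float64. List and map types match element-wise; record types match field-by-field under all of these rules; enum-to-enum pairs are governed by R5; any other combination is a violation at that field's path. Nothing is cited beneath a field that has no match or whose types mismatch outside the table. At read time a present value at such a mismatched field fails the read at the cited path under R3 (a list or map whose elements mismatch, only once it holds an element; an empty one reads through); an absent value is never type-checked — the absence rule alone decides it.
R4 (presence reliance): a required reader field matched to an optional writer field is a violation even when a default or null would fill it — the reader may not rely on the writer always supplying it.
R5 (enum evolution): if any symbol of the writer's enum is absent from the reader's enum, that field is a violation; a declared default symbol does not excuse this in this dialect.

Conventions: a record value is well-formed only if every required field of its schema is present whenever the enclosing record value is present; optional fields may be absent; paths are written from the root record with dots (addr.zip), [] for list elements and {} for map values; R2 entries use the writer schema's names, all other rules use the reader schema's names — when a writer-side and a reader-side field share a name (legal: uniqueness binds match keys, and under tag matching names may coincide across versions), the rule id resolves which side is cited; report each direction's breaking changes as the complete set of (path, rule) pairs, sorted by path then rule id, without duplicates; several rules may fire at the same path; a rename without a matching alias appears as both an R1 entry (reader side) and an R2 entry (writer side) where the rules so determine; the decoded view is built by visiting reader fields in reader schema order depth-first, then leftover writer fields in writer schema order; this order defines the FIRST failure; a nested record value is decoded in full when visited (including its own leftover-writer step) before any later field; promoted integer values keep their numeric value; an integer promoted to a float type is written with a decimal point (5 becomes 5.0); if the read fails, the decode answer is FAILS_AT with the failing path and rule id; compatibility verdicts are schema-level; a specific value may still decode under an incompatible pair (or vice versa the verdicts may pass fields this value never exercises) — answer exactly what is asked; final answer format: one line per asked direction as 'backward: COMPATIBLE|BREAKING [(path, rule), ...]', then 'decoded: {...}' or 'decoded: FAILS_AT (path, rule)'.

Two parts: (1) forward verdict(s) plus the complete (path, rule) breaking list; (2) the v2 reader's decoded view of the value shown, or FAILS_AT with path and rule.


forward: BREAKING [(archived, R1), (avatar, R1), (label, R1), (rating, R1), (retries, R1), (severity, R1), (severity, R5)]; decoded: FAILS_AT (avatar, R2)

in Profile below, arrows point writer -> reader
forward analysis of Profile with v1 as reader and v2 as writer:
  severity <- severity (Channel -> Channel, writer optional)
  attrs <- codes (map<string, float64> -> map<string, float64>, writer required)
  avatar has no writer counterpart
  label has no writer counterpart
  rating <- rating (float64 -> float64, writer optional)
  retries <- retries (int32 -> int32, writer optional)
  archived <- archived (bool -> bool, writer optional)
  violation R1 at archived
  violation R1 at avatar
  violation R1 at label
  violation R1 at rating
  violation R1 at retries
  violation R1 at severity
  violation R5 at severity
  => 7 violation(s): forward is BREAKING for Profile
decode (reader v2):
  severity := "CLOSED"
  codes := {} (from writer attrs)
  rating := 10.0
  retries := 40
  archived := true
  read fails at avatar under R2 (unknown field)
  => FAILS_AT (avatar, R2)
ruling out the remaining Profile differences:
  renamed field attrs to codes in record Profile (alias attrs declared on the renamed field) -> no rule fires on it in Profile's dialect; the asked verdict holds


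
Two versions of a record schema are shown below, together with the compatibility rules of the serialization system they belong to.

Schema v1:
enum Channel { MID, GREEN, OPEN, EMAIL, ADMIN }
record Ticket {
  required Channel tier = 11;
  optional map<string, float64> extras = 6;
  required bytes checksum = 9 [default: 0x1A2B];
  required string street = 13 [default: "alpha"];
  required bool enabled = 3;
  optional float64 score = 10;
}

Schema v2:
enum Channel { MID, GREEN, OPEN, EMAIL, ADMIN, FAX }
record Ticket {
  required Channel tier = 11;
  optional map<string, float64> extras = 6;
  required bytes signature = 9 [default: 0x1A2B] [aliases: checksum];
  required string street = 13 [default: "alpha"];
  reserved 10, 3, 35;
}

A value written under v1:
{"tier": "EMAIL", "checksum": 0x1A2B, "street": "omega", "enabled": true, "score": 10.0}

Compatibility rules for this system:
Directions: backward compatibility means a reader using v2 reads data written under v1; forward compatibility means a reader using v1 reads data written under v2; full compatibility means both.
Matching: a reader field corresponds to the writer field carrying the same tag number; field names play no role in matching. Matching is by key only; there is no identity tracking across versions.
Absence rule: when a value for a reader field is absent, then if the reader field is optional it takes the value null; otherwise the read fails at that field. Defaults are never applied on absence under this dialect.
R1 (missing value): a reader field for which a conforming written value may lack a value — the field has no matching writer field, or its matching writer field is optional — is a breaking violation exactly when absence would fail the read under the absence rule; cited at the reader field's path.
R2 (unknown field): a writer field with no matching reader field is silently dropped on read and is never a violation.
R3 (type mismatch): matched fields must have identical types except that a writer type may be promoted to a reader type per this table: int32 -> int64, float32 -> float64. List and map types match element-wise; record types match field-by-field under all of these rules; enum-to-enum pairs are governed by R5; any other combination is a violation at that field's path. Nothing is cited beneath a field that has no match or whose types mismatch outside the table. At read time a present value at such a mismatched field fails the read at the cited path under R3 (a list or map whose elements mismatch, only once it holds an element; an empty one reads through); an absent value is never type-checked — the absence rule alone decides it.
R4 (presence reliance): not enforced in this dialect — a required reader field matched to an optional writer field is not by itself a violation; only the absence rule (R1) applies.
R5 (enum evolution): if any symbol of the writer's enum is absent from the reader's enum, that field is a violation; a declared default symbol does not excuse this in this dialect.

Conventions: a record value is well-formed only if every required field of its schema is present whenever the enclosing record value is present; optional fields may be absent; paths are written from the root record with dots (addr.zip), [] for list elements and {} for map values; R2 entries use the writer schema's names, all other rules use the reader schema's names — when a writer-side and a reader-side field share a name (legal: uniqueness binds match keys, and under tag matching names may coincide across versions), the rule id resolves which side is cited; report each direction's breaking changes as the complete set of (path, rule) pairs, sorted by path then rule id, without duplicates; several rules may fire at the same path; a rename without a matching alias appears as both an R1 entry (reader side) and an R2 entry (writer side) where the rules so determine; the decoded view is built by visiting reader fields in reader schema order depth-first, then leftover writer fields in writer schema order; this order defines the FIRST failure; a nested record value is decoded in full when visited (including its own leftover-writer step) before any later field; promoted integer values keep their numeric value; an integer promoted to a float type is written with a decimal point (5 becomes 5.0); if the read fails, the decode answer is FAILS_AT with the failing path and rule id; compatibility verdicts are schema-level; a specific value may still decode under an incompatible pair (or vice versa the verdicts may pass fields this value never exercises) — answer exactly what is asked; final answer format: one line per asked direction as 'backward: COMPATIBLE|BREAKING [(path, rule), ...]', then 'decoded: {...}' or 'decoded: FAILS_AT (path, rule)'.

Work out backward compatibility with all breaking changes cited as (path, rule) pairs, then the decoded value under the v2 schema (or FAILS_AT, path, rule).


backward: COMPATIBLE []; decoded: {"tier": "EMAIL", "extras": null, "signature": 0x1A2B, "street": "omega"}

arrows below run writer -> reader for Ticket
backward on Ticket — v2 reading data written by v1:
  tier <- tier (Channel -> Channel, writer required)
  extras <- extras (map<string, float64> -> map<string, float64>, writer optional)
  signature <- checksum (bytes -> bytes, writer required)
  street <- street (string -> string, writer required)
  writer enabled: unknown to reader
  writer score: unknown to reader
  => backward: COMPATIBLE
migrating the Ticket value to v2:
  tier := "EMAIL"
  extras := null (not supplied -> null)
  signature := 0x1A2B (from writer checksum)
  street := "omega"
  writer enabled: unmatched, discarded
  writer score: unmatched, discarded
  => decoded: {"tier": "EMAIL", "extras": null, "signature": 0x1A2B, "street": "omega"}
checking off the Ticket differences that do not matter here:
  enum Channel (field tier in record Ticket): symbol FAX added -> matters only for Ticket's forward compatibility — outside the asked direction


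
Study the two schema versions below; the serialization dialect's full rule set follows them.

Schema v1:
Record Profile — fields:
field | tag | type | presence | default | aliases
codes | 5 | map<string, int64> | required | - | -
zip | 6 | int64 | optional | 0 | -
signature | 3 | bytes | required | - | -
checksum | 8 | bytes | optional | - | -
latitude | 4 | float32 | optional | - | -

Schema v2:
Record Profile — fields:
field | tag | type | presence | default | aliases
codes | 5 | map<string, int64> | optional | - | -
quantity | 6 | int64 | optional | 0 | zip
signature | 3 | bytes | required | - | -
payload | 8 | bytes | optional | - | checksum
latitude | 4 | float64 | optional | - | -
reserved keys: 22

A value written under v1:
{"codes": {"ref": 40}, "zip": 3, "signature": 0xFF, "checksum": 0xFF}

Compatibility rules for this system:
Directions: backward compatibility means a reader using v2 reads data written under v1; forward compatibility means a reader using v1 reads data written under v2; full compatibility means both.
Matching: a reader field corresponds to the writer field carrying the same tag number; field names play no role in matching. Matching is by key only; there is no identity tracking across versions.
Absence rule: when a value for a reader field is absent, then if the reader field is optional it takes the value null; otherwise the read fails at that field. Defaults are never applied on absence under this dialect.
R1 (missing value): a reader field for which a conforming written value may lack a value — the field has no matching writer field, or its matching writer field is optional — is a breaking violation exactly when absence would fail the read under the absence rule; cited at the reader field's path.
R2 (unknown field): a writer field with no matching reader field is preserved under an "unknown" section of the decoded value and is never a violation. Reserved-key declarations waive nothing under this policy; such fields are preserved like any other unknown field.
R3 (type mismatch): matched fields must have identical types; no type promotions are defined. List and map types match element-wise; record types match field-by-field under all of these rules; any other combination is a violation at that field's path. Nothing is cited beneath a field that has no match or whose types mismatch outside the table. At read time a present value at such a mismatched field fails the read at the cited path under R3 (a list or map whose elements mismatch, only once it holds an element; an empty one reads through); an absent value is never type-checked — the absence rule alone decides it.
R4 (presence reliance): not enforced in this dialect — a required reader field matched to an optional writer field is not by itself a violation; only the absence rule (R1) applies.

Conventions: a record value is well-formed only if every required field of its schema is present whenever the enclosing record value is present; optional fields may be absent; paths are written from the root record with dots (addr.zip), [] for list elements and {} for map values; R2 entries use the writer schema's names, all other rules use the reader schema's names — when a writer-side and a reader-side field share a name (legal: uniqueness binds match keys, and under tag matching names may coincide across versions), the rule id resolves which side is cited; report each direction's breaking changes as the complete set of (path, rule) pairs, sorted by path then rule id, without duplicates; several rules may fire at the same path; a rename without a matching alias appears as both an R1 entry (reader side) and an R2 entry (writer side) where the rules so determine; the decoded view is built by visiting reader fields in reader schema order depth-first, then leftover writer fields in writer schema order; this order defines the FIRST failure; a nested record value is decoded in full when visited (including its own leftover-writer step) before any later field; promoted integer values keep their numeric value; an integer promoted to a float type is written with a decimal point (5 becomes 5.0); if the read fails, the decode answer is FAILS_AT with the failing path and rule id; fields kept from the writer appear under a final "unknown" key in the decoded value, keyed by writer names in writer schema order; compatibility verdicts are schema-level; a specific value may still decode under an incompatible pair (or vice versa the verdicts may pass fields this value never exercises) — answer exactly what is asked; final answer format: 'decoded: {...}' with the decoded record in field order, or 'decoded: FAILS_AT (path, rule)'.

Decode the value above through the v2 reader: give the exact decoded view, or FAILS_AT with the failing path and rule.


decoded: {"codes": {"ref": 40}, "quantity": 3, "signature": 0xFF, "payload": 0xFF, "latitude": null}

in Profile below, arrows point writer -> reader
decode (reader v2):
  codes := {"ref": 40}
  quantity := 3 (from writer zip)
  signature := 0xFF
  payload := 0xFF (from writer checksum)
  latitude := null (absent, optional -> null)
  => decoded: {"codes": {"ref": 40}, "quantity": 3, "signature": 0xFF, "payload": 0xFF, "latitude": null}
the rest of the Profile diff is inert for this question:
  field latitude in record Profile: type float32 changed to float64 -> a verdict-level change on Profile — the shown value reads the same
  field codes in record Profile: required changed to optional -> a verdict-level change on Profile — the shown value reads the same
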